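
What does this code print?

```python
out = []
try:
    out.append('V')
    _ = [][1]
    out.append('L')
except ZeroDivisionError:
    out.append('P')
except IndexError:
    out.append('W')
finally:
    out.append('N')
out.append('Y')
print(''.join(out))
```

Execution trace: 'V' (try body) → 'W' (except IndexError) → 'N' (finally) → 'Y' (after the try/except). Output: VWNY

Answer: VWNY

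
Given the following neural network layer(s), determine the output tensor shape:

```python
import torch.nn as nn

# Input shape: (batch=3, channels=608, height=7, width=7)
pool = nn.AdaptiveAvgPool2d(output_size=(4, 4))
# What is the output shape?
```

Input: (3, 608, 7, 7) -> Output: (3, 608, 4, 4)

Answer: (3, 608, 4, 4)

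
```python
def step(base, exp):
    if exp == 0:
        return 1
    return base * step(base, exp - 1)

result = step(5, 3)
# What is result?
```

step(5, 3) = 5 * 5 * 5 = 125

Answer: 125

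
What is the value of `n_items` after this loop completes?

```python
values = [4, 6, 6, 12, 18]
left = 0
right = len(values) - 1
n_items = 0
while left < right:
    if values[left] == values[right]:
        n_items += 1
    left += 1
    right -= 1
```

Count matching pairs from ends
`n_items` takes the values: 0

Answer: 0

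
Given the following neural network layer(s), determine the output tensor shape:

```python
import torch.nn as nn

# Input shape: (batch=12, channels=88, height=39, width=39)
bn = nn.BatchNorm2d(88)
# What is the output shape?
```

Input: (12, 88, 39, 39) -> Output: (12, 88, 39, 39)

Answer: (12, 88, 39, 39)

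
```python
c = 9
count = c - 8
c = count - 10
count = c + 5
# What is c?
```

Trace:
`c = 9` → c = 9
`count = c - 8` → count = 1
`c = count - 10` → c = -9
`count = c + 5` → count = -4
So c = -9

Answer: -9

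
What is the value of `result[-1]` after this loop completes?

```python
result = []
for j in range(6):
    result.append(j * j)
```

Last element of squares 0 to 5
`result` takes the values: [] → [0] → [0, 1] → [0, 1, 4] → [0, 1, 4, 9] → [0, 1, 4, 9, 16] → [0, 1, 4, 9, 16, 25]
So `result[-1]` = 25

Answer: 25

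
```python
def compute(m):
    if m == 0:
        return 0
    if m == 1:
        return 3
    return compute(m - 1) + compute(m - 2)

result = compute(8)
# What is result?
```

Build up from base cases: compute(0)=0, compute(1)=3, compute(2)=3, compute(3)=6, compute(4)=9, compute(5)=15, compute(6)=24, ..., compute(8)=63

Answer: 63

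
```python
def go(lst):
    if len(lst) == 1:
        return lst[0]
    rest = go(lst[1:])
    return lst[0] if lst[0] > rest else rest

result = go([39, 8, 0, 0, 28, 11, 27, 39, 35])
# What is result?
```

Recursive max over [39, 8, 0, 0, 28, 11, 27, 39, 35] = 39

Answer: 39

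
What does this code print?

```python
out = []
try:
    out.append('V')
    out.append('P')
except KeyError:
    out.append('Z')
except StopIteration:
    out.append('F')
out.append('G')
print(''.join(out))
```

Execution trace: 'V' (try body) → 'P' (try body, no exception) → 'G' (after the try/except). Output: VPG

Answer: VPG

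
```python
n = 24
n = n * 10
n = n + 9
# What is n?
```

Trace:
`n = 24` → n = 24
`n = n * 10` → n = 240
`n = n + 9` → n = 249
So n = 249

Answer: 249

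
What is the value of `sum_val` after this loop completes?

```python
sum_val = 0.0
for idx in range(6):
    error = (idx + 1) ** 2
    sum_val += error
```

Sum of squared losses 1² + 2² + ... + 6²
`sum_val` takes the values: 0.0 → 1.0 → 5.0 → 14.0 → 30.0 → 55.0 → 91.0

Answer: 91.0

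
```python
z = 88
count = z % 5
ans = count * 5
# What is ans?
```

Trace:
`z = 88` → z = 88
`count = z % 5` → count = 3
`ans = count * 5` → ans = 15
So ans = 15

Answer: 15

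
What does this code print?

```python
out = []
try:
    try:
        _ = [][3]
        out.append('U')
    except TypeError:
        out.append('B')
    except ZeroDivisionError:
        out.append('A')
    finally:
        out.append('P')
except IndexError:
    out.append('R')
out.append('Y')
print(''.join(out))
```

Execution trace: 'P' (finally) → 'R' (outer except IndexError) → 'Y' (after the try/except). Output: PRY

Answer: PRY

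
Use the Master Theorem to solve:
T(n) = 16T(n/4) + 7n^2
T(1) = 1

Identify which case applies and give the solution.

a=16, b=4, f(n)=7n^2. log_4(16) = 2. Since c=2 = 2, Case 2 applies: T(n) = Θ(n^log_b(a) · log n) = O(n^2 log n).

Answer: O(n^2 log n) - Case 2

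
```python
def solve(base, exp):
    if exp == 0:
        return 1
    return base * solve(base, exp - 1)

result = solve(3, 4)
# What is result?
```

solve(3, 4) = 3 * 3 * 3 * 3 = 81

Answer: 81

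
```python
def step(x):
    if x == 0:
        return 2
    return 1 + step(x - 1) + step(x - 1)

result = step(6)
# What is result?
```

step(x) = 1 + 2·step(x-1), step(0)=2. Closed form: (2+1)·2^6 - 1 = 191.

Answer: 191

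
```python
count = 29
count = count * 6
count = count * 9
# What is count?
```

Trace:
`count = 29` → count = 29
`count = count * 6` → count = 174
`count = count * 9` → count = 1566
So count = 1566

Answer: 1566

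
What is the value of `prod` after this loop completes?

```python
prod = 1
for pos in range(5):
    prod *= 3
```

3^5 = 243
`prod` takes the values: 1 → 3 → 9 → 27 → 81 → 243

Answer: 243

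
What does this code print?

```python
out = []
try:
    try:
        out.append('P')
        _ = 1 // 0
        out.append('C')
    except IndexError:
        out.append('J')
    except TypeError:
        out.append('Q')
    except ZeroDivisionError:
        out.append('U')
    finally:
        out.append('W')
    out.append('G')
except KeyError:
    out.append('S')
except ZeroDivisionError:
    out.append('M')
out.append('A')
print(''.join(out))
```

Execution trace: 'P' (inner try body) → 'U' (inner except ZeroDivisionError) → 'W' (inner finally) → 'G' (try body, no exception) → 'A' (after the try/except). Output: PUWGA

Answer: PUWGA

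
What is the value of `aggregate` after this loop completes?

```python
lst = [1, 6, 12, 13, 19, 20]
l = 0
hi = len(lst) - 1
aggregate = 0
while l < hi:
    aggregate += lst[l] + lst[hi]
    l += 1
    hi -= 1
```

Sum of pairs from ends
`aggregate` takes the values: 0 → 21 → 46 → 71

Answer: 71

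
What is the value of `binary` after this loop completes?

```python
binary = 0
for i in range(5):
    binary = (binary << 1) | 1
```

Build 5 consecutive 1-bits: 0b11111
`binary` takes the values: 0 → 1 → 3 → 7 → 15 → 31

Answer: 31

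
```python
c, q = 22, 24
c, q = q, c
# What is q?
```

Trace:
`c, q = 22, 24` → c = 22; q = 24
`c, q = q, c` → c = 24; q = 22
So q = 22

Answer: 22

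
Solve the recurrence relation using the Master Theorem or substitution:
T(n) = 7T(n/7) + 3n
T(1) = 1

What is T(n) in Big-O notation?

By Master Theorem: a=7, b=7, f(n)=3n. Since log_7(7) = 1 and f(n) = Θ(n^1), Case 2 applies. T(n) = O(n log n).

Answer: O(n log n)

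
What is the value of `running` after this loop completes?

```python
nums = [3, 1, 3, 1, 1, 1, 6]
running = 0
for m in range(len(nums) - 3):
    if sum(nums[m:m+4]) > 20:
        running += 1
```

Count windows with sum > 20
`running` takes the values: 0

Answer: 0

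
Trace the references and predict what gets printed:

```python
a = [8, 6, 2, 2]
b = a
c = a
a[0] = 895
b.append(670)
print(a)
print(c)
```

Key concept: multiple aliases.
Step by step:
`a = [8, 6, 2, 2]` → a = [8, 6, 2, 2]
`b = a` → b = [8, 6, 2, 2] (same object as a)
`c = a` → c = [8, 6, 2, 2] (same object as a, b)
`a[0] = 895` → a = [895, 6, 2, 2] (same object as b, c); b = [895, 6, 2, 2] (same object as a, c); c = [895, 6, 2, 2] (same object as a, b)
`b.append(670)` → a = [895, 6, 2, 2, 670] (same object as b, c); b = [895, 6, 2, 2, 670] (same object as a, c); c = [895, 6, 2, 2, 670] (same object as a, b)
`print(a)` → prints [895, 6, 2, 2, 670]
`print(c)` → prints [895, 6, 2, 2, 670]

Answer:
[895, 6, 2, 2, 670]
[895, 6, 2, 2, 670]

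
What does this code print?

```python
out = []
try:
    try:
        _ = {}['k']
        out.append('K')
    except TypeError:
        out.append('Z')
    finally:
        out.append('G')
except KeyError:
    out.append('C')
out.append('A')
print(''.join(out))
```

Execution trace: 'G' (finally) → 'C' (outer except KeyError) → 'A' (after the try/except). Output: GCA

Answer: GCA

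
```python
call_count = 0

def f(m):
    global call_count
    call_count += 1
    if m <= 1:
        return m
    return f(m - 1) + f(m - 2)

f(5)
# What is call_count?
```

Calls(m) = 1 + Calls(m-1) + Calls(m-2); Calls(0)=Calls(1)=1. For m=5 this gives 15.

Answer: 15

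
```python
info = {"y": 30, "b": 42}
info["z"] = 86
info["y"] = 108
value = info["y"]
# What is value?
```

Trace:
`info = {"y": 30, "b": 42}` → info = {'y': 30, 'b': 42}
`info["z"] = 86` → info = {'y': 30, 'b': 42, 'z': 86}
`info["y"] = 108` → info = {'y': 108, 'b': 42, 'z': 86}
`value = info["y"]` → value = 108
So value = 108

Answer: 108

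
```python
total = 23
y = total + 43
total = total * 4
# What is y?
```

Trace:
`total = 23` → total = 23
`y = total + 43` → y = 66
`total = total * 4` → total = 92
So y = 66

Answer: 66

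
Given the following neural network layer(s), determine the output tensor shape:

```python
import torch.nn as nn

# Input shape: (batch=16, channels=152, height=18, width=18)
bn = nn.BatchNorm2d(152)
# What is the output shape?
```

Input: (16, 152, 18, 18) -> Output: (16, 152, 18, 18)

Answer: (16, 152, 18, 18)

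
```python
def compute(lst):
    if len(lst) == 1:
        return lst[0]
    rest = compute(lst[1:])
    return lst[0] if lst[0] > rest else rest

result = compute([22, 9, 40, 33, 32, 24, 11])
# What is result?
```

Recursive max over [22, 9, 40, 33, 32, 24, 11] = 40

Answer: 40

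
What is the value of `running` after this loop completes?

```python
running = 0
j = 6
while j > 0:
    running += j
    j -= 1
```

Sum 6 down to 1
`running` takes the values: 0 → 6 → 11 → 15 → 18 → 20 → 21

Answer: 21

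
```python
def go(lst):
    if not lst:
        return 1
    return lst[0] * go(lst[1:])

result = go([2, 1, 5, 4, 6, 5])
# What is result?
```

Product over [2, 1, 5, 4, 6, 5] = 2 * 1 * 5 * 4 * 6 * 5 = 1200

Answer: 1200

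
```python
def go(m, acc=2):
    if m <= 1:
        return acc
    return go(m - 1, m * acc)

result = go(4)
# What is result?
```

Accumulator trace (n, acc): (4, 2) -> (3, 8) -> (2, 24) -> (1, 48) -> return 48

Answer: 48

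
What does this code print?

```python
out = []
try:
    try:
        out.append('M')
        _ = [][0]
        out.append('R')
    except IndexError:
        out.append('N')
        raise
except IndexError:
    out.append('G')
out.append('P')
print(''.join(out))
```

Execution trace: 'M' (inner try body) → 'N' (inner except IndexError) → 'G' (outer except IndexError) → 'P' (after the try/except). Output: MNGP

Answer: MNGP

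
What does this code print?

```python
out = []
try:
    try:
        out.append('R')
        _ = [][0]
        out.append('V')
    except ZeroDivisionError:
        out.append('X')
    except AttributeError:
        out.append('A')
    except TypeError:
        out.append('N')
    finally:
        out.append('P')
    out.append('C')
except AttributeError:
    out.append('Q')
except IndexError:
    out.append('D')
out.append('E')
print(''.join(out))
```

Execution trace: 'R' (inner try body) → 'P' (inner finally) → 'D' (except IndexError) → 'E' (after the try/except). Output: RPDE

Answer: RPDE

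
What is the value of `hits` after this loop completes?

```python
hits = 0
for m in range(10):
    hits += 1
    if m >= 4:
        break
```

Loop breaks when m reaches 4, hits is 5
`hits` takes the values: 0 → 1 → 2 → 3 → 4 → 5

Answer: 5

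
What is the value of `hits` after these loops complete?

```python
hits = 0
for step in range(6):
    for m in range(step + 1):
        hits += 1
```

Triangle: 1 + 2 + ... + 6
`hits` takes the values: 0 → 1 → 2 → 3 → 4 → 5 → 6 → 7 → 8 → 9 → 10 → 11 → 12 → 13 → 14 → 15 → 16 → 17 → 18 → 19 → 20 → 21

Answer: 21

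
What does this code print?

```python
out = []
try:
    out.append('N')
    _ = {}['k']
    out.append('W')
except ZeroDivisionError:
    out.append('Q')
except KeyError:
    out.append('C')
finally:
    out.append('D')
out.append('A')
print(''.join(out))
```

Execution trace: 'N' (try body) → 'C' (except KeyError) → 'D' (finally) → 'A' (after the try/except). Output: NCDA

Answer: NCDA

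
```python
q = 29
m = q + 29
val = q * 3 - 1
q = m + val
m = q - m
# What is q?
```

Trace:
`q = 29` → q = 29
`m = q + 29` → m = 58
`val = q * 3 - 1` → val = 86
`q = m + val` → q = 144
`m = q - m` → m = 86
So q = 144

Answer: 144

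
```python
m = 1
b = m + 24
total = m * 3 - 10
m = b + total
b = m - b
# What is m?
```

Trace:
`m = 1` → m = 1
`b = m + 24` → b = 25
`total = m * 3 - 10` → total = -7
`m = b + total` → m = 18
`b = m - b` → b = -7
So m = 18

Answer: 18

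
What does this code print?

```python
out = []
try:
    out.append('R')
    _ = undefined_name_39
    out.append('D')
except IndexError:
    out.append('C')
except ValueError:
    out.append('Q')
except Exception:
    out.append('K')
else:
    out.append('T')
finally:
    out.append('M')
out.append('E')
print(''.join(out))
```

Execution trace: 'R' (try body) → 'K' (except Exception) → 'M' (finally) → 'E' (after the try/except). Output: RKME

Answer: RKME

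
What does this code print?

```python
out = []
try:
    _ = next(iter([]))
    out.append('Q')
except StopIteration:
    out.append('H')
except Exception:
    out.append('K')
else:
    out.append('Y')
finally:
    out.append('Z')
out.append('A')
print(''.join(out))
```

Execution trace: 'H' (except StopIteration) → 'Z' (finally) → 'A' (after the try/except). Output: HZA

Answer: HZA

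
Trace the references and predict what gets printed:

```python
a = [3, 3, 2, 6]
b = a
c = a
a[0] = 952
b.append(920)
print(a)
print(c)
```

Key concept: multiple aliases.
Step by step:
`a = [3, 3, 2, 6]` → a = [3, 3, 2, 6]
`b = a` → b = [3, 3, 2, 6] (same object as a)
`c = a` → c = [3, 3, 2, 6] (same object as a, b)
`a[0] = 952` → a = [952, 3, 2, 6] (same object as b, c); b = [952, 3, 2, 6] (same object as a, c); c = [952, 3, 2, 6] (same object as a, b)
`b.append(920)` → a = [952, 3, 2, 6, 920] (same object as b, c); b = [952, 3, 2, 6, 920] (same object as a, c); c = [952, 3, 2, 6, 920] (same object as a, b)
`print(a)` → prints [952, 3, 2, 6, 920]
`print(c)` → prints [952, 3, 2, 6, 920]

Answer:
[952, 3, 2, 6, 920]
[952, 3, 2, 6, 920]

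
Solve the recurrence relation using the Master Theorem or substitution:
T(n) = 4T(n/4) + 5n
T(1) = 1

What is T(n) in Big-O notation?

By Master Theorem: a=4, b=4, f(n)=5n. Since log_4(4) = 1 and f(n) = Θ(n^1), Case 2 applies. T(n) = O(n log n).

Answer: O(n log n)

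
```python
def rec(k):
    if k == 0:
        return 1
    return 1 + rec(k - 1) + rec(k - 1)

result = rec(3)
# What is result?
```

rec(k) = 1 + 2·rec(k-1), rec(0)=1. Closed form: (1+1)·2^3 - 1 = 15.

Answer: 15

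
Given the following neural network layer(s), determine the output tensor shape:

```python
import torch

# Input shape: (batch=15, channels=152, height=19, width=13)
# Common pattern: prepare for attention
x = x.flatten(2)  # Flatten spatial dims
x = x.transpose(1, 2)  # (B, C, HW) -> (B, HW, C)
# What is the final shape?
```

Input: (15, 152, 19, 13) -> after flatten(2): (15, 152, 247) -> Output: (15, 247, 152)

Answer: (15, 247, 152)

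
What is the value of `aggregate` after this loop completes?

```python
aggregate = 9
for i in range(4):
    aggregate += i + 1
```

Start at 9, add 1 to 4 = 19
`aggregate` takes the values: 9 → 10 → 12 → 15 → 19

Answer: 19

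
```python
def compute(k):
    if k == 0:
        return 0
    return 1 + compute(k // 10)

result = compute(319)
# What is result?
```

Count of digits of 319: 3

Answer: 3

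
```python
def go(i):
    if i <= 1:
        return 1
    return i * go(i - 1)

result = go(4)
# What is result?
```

go(4) = 4 * 3 * 2 * 1 = 24

Answer: 24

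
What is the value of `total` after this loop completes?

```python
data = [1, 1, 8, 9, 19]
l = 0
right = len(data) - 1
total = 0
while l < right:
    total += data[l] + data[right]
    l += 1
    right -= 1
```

Sum of pairs from ends
`total` takes the values: 0 → 20 → 30

Answer: 30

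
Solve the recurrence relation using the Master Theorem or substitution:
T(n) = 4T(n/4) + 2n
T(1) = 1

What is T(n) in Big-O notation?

By Master Theorem: a=4, b=4, f(n)=2n. Since log_4(4) = 1 and f(n) = Θ(n^1), Case 2 applies. T(n) = O(n log n).

Answer: O(n log n)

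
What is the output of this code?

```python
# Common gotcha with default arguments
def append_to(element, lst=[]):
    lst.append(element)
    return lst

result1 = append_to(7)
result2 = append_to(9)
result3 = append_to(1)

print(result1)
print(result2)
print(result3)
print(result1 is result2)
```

Key concept: mutable default argument gotcha.
Step by step:
`result1 = append_to(7)` → result1 = [7]
`result2 = append_to(9)` → result1 = [7, 9] (same object as result2); result2 = [7, 9] (same object as result1)
`result3 = append_to(1)` → result1 = [7, 9, 1] (same object as result2, result3); result2 = [7, 9, 1] (same object as result1, result3); result3 = [7, 9, 1] (same object as result1, result2)
`print(result1)` → prints [7, 9, 1]
`print(result2)` → prints [7, 9, 1]
`print(result3)` → prints [7, 9, 1]
`print(result1 is result2)` → prints True

Answer:
[7, 9, 1]
[7, 9, 1]
[7, 9, 1]
True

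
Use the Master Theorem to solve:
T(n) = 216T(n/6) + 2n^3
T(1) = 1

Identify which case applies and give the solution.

a=216, b=6, f(n)=2n^3. log_6(216) = 3. Since c=3 = 3, Case 2 applies: T(n) = Θ(n^log_b(a) · log n) = O(n^3 log n).

Answer: O(n^3 log n) - Case 2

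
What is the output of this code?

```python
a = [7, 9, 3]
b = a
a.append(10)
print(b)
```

Key concept: basic list aliasing.
Step by step:
`a = [7, 9, 3]` → a = [7, 9, 3]
`b = a` → b = [7, 9, 3] (same object as a)
`a.append(10)` → a = [7, 9, 3, 10] (same object as b); b = [7, 9, 3, 10] (same object as a)
`print(b)` → prints [7, 9, 3, 10]

Answer: [7, 9, 3, 10]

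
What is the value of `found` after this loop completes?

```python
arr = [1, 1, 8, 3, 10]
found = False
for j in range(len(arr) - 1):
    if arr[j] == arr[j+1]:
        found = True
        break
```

Check consecutive duplicates in [1, 1, 8, 3, 10]
`found` takes the values: False → True

Answer: True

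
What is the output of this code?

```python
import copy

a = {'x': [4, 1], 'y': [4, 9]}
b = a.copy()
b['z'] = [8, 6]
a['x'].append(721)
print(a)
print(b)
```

Key concept: shallow copy of dict with mutable values.
Step by step:
`a = {'x': [4, 1], 'y': [4, 9]}` → a = {'x': [4, 1], 'y': [4, 9]}
`b = a.copy()` → b = {'x': [4, 1], 'y': [4, 9]}
`b['z'] = [8, 6]` → b = {'x': [4, 1], 'y': [4, 9], 'z': [8, 6]}
`a['x'].append(721)` → a = {'x': [4, 1, 721], 'y': [4, 9]}; b = {'x': [4, 1, 721], 'y': [4, 9], 'z': [8, 6]}
`print(a)` → prints {'x': [4, 1, 721], 'y': [4, 9]}
`print(b)` → prints {'x': [4, 1, 721], 'y': [4, 9], 'z': [8, 6]}

Answer:
{'x': [4, 1, 721], 'y': [4, 9]}
{'x': [4, 1, 721], 'y': [4, 9], 'z': [8, 6]}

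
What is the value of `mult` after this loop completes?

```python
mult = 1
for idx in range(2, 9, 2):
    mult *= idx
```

Product of even numbers 2 to 8
`mult` takes the values: 1 → 2 → 8 → 48 → 384

Answer: 384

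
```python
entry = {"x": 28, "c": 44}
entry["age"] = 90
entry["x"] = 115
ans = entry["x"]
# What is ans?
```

Trace:
`entry = {"x": 28, "c": 44}` → entry = {'x': 28, 'c': 44}
`entry["age"] = 90` → entry = {'x': 28, 'c': 44, 'age': 90}
`entry["x"] = 115` → entry = {'x': 115, 'c': 44, 'age': 90}
`ans = entry["x"]` → ans = 115
So ans = 115

Answer: 115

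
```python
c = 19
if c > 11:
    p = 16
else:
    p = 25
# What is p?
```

Trace:
`c = 19` → c = 19
`if c > 11: ...` → c > 11 is True → p = 16
So p = 16

Answer: 16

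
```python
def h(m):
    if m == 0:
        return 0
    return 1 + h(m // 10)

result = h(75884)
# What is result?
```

Count of digits of 75884: 5

Answer: 5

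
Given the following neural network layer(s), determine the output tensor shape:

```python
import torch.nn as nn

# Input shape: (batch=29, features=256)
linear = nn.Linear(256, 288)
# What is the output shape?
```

Input: (29, 256) -> Output: (29, 288)

Answer: (29, 288)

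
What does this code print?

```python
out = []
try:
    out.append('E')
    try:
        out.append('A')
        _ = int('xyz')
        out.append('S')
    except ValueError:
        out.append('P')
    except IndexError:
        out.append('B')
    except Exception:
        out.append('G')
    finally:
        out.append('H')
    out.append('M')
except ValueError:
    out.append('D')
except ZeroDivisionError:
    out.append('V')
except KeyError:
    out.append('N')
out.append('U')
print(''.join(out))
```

Execution trace: 'E' (try body) → 'A' (inner try body) → 'P' (inner except ValueError) → 'H' (inner finally) → 'M' (try body, no exception) → 'U' (after the try/except). Output: EAPHMU

Answer: EAPHMU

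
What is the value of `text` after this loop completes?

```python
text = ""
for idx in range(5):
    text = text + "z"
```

Repeat 'z' 5 times
`text` takes the values: "" → "z" → "zz" → "zzz" → "zzzz" → "zzzzz"

Answer: "zzzzz"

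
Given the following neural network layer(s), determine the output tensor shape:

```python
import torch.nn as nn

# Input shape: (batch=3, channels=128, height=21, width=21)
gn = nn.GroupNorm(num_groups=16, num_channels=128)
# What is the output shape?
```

Input: (3, 128, 21, 21) -> Output: (3, 128, 21, 21)

Answer: (3, 128, 21, 21)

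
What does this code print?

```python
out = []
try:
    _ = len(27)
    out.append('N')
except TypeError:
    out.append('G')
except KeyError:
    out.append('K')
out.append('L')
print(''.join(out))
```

Execution trace: 'G' (except TypeError) → 'L' (after the try/except). Output: GL

Answer: GL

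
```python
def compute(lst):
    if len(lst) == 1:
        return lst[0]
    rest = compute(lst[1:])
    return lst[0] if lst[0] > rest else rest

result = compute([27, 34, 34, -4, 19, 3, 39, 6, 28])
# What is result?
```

Recursive max over [27, 34, 34, -4, 19, 3, 39, 6, 28] = 39

Answer: 39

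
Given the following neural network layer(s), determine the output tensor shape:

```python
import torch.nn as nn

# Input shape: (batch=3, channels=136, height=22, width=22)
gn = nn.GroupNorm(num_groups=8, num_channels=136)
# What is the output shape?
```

Input: (3, 136, 22, 22) -> Output: (3, 136, 22, 22)

Answer: (3, 136, 22, 22)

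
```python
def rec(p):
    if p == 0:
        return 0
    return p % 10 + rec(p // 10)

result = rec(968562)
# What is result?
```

Sum of digits of 968562: 2 + 6 + 5 + 8 + 6 + 9 = 36

Answer: 36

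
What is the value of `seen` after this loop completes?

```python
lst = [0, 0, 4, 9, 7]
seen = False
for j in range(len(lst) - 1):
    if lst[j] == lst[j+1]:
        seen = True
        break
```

Check consecutive duplicates in [0, 0, 4, 9, 7]
`seen` takes the values: False → True

Answer: True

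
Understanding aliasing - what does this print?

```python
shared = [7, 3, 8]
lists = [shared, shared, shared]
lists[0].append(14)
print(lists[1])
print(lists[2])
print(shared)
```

Key concept: list of same reference.
Step by step:
`shared = [7, 3, 8]` → shared = [7, 3, 8]
`lists = [shared, shared, shared]` → lists = [[7, 3, 8], [7, 3, 8], [7, 3, 8]]
`lists[0].append(14)` → shared = [7, 3, 8, 14]; lists = [[7, 3, 8, 14], [7, 3, 8, 14], [7, 3, 8, 14]]
`print(lists[1])` → prints [7, 3, 8, 14]
`print(lists[2])` → prints [7, 3, 8, 14]
`print(shared)` → prints [7, 3, 8, 14]

Answer:
[7, 3, 8, 14]
[7, 3, 8, 14]
[7, 3, 8, 14]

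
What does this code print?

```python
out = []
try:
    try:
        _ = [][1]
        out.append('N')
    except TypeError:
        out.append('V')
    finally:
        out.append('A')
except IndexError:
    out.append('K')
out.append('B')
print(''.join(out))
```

Execution trace: 'A' (finally) → 'K' (outer except IndexError) → 'B' (after the try/except). Output: AKB

Answer: AKB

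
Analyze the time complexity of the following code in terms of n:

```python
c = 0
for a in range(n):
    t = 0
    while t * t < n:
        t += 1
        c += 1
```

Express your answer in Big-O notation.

Each loop level contributes: n × √n. Multiplying the contributions gives O(n√n).

Answer: O(n√n)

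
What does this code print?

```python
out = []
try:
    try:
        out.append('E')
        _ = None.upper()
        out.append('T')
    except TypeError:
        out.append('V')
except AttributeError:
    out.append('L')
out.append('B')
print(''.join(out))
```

Execution trace: 'E' (try body) → 'L' (outer except AttributeError) → 'B' (after the try/except). Output: ELB

Answer: ELB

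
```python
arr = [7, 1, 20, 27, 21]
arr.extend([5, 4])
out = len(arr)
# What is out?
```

Trace:
`arr = [7, 1, 20, 27, 21]` → arr = [7, 1, 20, 27, 21]
`arr.extend([5, 4])` → arr = [7, 1, 20, 27, 21, 5, 4]
`out = len(arr)` → out = 7
So out = 7

Answer: 7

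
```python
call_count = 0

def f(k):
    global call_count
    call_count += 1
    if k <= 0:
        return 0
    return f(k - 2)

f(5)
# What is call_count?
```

Linear recursion stepping by 2: 4 calls from k=5 down to ≤0.

Answer: 4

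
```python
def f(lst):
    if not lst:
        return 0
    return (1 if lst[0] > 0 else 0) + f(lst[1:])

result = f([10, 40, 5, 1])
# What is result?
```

Count of positive elements in [10, 40, 5, 1] = 4

Answer: 4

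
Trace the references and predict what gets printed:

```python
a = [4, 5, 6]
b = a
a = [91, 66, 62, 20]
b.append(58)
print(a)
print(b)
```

Key concept: rebinding vs mutation: a is rebound to a new list, b still points at the original.
Step by step:
`a = [4, 5, 6]` → a = [4, 5, 6]
`b = a` → b = [4, 5, 6] (same object as a)
`a = [91, 66, 62, 20]` → a = [91, 66, 62, 20]
`b.append(58)` → b = [4, 5, 6, 58]
`print(a)` → prints [91, 66, 62, 20]
`print(b)` → prints [4, 5, 6, 58]

Answer:
[91, 66, 62, 20]
[4, 5, 6, 58]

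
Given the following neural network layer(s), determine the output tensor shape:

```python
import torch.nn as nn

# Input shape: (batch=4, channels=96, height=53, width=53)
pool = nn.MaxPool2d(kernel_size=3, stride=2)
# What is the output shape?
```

Input: (4, 96, 53, 53) -> Output: (4, 96, 26, 26)

Answer: (4, 96, 26, 26)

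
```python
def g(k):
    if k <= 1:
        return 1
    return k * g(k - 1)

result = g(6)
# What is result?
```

g(6) = 6 * 5 * 4 * 3 * 2 * 1 = 720

Answer: 720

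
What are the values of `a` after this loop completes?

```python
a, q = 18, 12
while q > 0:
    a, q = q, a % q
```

GCD of 18 and 12
`a` takes the values: 18 → 12 → 6

Answer: 6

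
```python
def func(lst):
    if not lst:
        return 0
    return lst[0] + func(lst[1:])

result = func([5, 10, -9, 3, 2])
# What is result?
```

5 + 10 + (-9) + 3 + 2 + 0 = 11

Answer: 11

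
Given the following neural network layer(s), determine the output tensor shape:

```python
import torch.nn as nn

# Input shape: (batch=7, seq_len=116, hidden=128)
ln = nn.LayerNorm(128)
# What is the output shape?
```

Input: (7, 116, 128) -> Output: (7, 116, 128)

Answer: (7, 116, 128)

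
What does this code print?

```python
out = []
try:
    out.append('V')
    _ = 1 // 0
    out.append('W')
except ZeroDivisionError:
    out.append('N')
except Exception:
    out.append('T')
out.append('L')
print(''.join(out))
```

Execution trace: 'V' (try body) → 'N' (except ZeroDivisionError) → 'L' (after the try/except). Output: VNL

Answer: VNL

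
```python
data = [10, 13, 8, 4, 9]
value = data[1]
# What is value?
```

Trace:
`data = [10, 13, 8, 4, 9]` → data = [10, 13, 8, 4, 9]
`value = data[1]` → value = 13
So value = 13

Answer: 13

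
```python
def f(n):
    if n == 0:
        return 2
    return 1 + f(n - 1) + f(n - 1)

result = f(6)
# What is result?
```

f(n) = 1 + 2·f(n-1), f(0)=2. Closed form: (2+1)·2^6 - 1 = 191.

Answer: 191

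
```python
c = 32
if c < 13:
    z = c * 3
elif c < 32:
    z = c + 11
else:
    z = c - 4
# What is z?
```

Trace:
`c = 32` → c = 32
`if c < 13: ...` → c < 13 is False, c < 32 is False, take else branch → z = 28
So z = 28

Answer: 28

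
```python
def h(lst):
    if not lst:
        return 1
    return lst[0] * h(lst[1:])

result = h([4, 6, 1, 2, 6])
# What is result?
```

Product over [4, 6, 1, 2, 6] = 4 * 6 * 1 * 2 * 6 = 288

Answer: 288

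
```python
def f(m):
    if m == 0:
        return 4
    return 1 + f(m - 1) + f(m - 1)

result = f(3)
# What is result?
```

f(m) = 1 + 2·f(m-1), f(0)=4. Closed form: (4+1)·2^3 - 1 = 39.

Answer: 39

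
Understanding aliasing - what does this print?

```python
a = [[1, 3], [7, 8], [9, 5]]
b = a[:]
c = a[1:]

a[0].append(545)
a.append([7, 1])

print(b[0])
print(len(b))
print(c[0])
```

Key concept: slice with nested mutation.
Step by step:
`a = [[1, 3], [7, 8], [9, 5]]` → a = [[1, 3], [7, 8], [9, 5]]
`b = a[:]` → b = [[1, 3], [7, 8], [9, 5]]
`c = a[1:]` → c = [[7, 8], [9, 5]]
`a[0].append(545)` → a = [[1, 3, 545], [7, 8], [9, 5]]; b = [[1, 3, 545], [7, 8], [9, 5]]
`a.append([7, 1])` → a = [[1, 3, 545], [7, 8], [9, 5], [7, 1]]
`print(b[0])` → prints [1, 3, 545]
`print(len(b))` → prints 3
`print(c[0])` → prints [7, 8]

Answer:
[1, 3, 545]
3
[7, 8]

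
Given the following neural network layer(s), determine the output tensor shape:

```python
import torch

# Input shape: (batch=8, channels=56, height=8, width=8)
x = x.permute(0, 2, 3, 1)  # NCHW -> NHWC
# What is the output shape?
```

Input: (8, 56, 8, 8) -> Output: (8, 8, 8, 56)

Answer: (8, 8, 8, 56)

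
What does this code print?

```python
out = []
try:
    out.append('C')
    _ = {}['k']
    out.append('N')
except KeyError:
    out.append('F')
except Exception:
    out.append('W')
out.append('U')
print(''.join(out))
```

Execution trace: 'C' (try body) → 'F' (except KeyError) → 'U' (after the try/except). Output: CFU

Answer: CFU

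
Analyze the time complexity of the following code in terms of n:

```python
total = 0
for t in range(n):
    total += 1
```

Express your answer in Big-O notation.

Each loop level contributes: n. Multiplying the contributions gives O(n).

Answer: O(n)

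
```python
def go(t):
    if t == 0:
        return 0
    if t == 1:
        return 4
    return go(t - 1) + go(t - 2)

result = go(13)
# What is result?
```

Build up from base cases: go(0)=0, go(1)=4, go(2)=4, go(3)=8, go(4)=12, go(5)=20, go(6)=32, ..., go(13)=932

Answer: 932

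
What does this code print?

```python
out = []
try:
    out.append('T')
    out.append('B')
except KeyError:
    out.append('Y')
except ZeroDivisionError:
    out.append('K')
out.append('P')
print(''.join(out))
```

Execution trace: 'T' (try body) → 'B' (try body, no exception) → 'P' (after the try/except). Output: TBP

Answer: TBP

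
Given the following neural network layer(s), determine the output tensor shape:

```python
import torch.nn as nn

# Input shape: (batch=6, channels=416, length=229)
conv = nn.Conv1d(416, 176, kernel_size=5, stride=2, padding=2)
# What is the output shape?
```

Input: (6, 416, 229) -> Output: (6, 176, 115)

Answer: (6, 176, 115)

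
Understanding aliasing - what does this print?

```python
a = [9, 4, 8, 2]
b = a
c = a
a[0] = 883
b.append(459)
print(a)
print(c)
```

Key concept: multiple aliases.
Step by step:
`a = [9, 4, 8, 2]` → a = [9, 4, 8, 2]
`b = a` → b = [9, 4, 8, 2] (same object as a)
`c = a` → c = [9, 4, 8, 2] (same object as a, b)
`a[0] = 883` → a = [883, 4, 8, 2] (same object as b, c); b = [883, 4, 8, 2] (same object as a, c); c = [883, 4, 8, 2] (same object as a, b)
`b.append(459)` → a = [883, 4, 8, 2, 459] (same object as b, c); b = [883, 4, 8, 2, 459] (same object as a, c); c = [883, 4, 8, 2, 459] (same object as a, b)
`print(a)` → prints [883, 4, 8, 2, 459]
`print(c)` → prints [883, 4, 8, 2, 459]

Answer:
[883, 4, 8, 2, 459]
[883, 4, 8, 2, 459]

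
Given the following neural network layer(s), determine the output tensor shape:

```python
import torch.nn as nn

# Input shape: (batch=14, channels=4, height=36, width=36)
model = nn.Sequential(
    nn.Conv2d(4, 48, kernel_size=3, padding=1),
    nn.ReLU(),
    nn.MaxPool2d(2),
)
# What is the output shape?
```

Input: (14, 4, 36, 36) -> after Conv2d: (14, 48, 36, 36) -> after ReLU: (14, 48, 36, 36) -> Output: (14, 48, 18, 18)

Answer: (14, 48, 18, 18)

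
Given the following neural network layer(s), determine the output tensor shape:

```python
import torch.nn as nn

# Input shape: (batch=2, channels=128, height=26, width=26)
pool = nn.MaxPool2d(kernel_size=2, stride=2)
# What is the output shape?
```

Input: (2, 128, 26, 26) -> Output: (2, 128, 13, 13)

Answer: (2, 128, 13, 13)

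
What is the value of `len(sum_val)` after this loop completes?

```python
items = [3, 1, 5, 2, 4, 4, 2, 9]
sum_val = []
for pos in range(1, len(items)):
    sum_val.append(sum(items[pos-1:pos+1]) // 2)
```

Number of 2-element averages
`sum_val` takes the values: [] → [2] → [2, 3] → [2, 3, 3] → [2, 3, 3, 3] → [2, 3, 3, 3, 4] → [2, 3, 3, 3, 4, 3] → [2, 3, 3, 3, 4, 3, 5]
So `len(sum_val)` = 7

Answer: 7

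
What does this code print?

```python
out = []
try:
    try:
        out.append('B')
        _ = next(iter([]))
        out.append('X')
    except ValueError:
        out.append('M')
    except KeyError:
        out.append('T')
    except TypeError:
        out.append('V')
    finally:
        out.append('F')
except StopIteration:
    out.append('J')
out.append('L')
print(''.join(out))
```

Execution trace: 'B' (inner try body) → 'F' (inner finally) → 'J' (outer except StopIteration) → 'L' (after the try/except). Output: BFJL

Answer: BFJL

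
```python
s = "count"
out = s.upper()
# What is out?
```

Trace:
`s = "count"` → s = 'count'
`out = s.upper()` → out = 'COUNT'
So out = 'COUNT'

Answer: 'COUNT'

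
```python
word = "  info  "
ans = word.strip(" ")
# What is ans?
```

Trace:
`word = "  info  "` → word = '  info  '
`ans = word.strip(" ")` → ans = 'info'
So ans = 'info'

Answer: 'info'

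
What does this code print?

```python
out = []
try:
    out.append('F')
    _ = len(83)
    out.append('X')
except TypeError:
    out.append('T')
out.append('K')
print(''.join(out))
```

Execution trace: 'F' (try body) → 'T' (except TypeError) → 'K' (after the try/except). Output: FTK

Answer: FTK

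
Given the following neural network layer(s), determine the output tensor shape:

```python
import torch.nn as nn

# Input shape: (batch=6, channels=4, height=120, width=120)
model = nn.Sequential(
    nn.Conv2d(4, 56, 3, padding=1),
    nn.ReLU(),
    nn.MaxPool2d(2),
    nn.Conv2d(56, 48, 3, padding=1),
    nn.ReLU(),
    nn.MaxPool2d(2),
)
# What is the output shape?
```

Input: (6, 4, 120, 120) -> after first Conv2d: (6, 56, 120, 120) -> after first MaxPool2d: (6, 56, 60, 60) -> after second Conv2d: (6, 48, 60, 60) -> Output: (6, 48, 30, 30)

Answer: (6, 48, 30, 30)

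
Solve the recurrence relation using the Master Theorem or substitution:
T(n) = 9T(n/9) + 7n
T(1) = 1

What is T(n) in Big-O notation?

By Master Theorem: a=9, b=9, f(n)=7n. Since log_9(9) = 1 and f(n) = Θ(n^1), Case 2 applies. T(n) = O(n log n).

Answer: O(n log n)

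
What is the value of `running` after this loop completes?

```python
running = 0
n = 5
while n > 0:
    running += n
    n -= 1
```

Sum 5 down to 1
`running` takes the values: 0 → 5 → 9 → 12 → 14 → 15

Answer: 15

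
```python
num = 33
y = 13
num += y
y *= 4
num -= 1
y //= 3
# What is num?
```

Trace:
`num = 33` → num = 33
`y = 13` → y = 13
`num += y` → num = 46
`y *= 4` → y = 52
`num -= 1` → num = 45
`y //= 3` → y = 17
So num = 45

Answer: 45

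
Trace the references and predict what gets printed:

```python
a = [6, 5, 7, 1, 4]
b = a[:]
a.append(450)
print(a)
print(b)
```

Key concept: slice [:] creates copy.
Step by step:
`a = [6, 5, 7, 1, 4]` → a = [6, 5, 7, 1, 4]
`b = a[:]` → b = [6, 5, 7, 1, 4]
`a.append(450)` → a = [6, 5, 7, 1, 4, 450]
`print(a)` → prints [6, 5, 7, 1, 4, 450]
`print(b)` → prints [6, 5, 7, 1, 4]

Answer:
[6, 5, 7, 1, 4, 450]
[6, 5, 7, 1, 4]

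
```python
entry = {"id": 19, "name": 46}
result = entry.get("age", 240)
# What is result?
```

Trace:
`entry = {"id": 19, "name": 46}` → entry = {'id': 19, 'name': 46}
`result = entry.get("age", 240)` → result = 240
So result = 240

Answer: 240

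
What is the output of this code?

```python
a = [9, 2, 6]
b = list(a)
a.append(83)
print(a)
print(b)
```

Key concept: list() constructor creates copy.
Step by step:
`a = [9, 2, 6]` → a = [9, 2, 6]
`b = list(a)` → b = [9, 2, 6]
`a.append(83)` → a = [9, 2, 6, 83]
`print(a)` → prints [9, 2, 6, 83]
`print(b)` → prints [9, 2, 6]

Answer:
[9, 2, 6, 83]
[9, 2, 6]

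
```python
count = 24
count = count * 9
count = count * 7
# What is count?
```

Trace:
`count = 24` → count = 24
`count = count * 9` → count = 216
`count = count * 7` → count = 1512
So count = 1512

Answer: 1512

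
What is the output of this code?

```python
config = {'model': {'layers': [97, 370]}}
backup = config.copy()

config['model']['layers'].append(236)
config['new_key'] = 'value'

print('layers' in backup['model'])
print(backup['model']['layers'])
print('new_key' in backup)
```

Key concept: shallow copy gotcha with nested dict.
Step by step:
`config = {'model': {'layers': [97, 370]}}` → config = {'model': {'layers': [97, 370]}}
`backup = config.copy()` → backup = {'model': {'layers': [97, 370]}}
`config['model']['layers'].append(236)` → config = {'model': {'layers': [97, 370, 236]}}; backup = {'model': {'layers': [97, 370, 236]}}
`config['new_key'] = 'value'` → config = {'model': {'layers': [97, 370, 236]}, 'new_key': 'value'}
`print('layers' in backup['model'])` → prints True
`print(backup['model']['layers'])` → prints [97, 370, 236]
`print('new_key' in backup)` → prints False

Answer:
True
[97, 370, 236]
False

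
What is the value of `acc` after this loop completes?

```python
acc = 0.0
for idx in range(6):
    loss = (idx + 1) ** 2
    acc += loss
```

Sum of squared losses 1² + 2² + ... + 6²
`acc` takes the values: 0.0 → 1.0 → 5.0 → 14.0 → 30.0 → 55.0 → 91.0

Answer: 91.0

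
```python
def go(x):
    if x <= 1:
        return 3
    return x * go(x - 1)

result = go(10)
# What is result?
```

go(10) = 10 * 9 * 8 * 7 * 6 * 5 * 4 * 3 * 2 * 3 = 10886400

Answer: 10886400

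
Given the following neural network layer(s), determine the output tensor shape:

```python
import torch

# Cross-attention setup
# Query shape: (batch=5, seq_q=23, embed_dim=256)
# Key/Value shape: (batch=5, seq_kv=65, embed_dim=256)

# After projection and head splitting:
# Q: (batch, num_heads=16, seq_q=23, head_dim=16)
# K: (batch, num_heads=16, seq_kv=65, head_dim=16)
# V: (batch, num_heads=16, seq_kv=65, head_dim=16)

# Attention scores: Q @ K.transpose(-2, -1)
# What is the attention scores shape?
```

Input: (5, 23, 256) -> Output: (5, 16, 23, 65)

Answer: (5, 16, 23, 65)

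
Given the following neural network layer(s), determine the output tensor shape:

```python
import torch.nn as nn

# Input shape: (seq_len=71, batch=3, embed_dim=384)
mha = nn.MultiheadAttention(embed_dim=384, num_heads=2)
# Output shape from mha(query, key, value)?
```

Input: (71, 3, 384) -> Output: (71, 3, 384)

Answer: (71, 3, 384)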